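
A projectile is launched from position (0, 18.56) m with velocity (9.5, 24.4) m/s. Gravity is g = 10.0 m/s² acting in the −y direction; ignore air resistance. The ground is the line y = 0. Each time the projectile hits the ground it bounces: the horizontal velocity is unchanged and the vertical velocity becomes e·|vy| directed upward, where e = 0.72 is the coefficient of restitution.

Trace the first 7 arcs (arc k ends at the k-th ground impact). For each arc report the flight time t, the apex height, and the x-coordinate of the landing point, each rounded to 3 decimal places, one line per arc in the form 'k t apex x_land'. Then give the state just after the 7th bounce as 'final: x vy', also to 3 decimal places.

1 5.549 48.328 52.715
2 4.477 25.053 95.246
3 3.223 12.988 125.868
4 2.321 6.733 147.915
5 1.671 3.490 163.790
6 1.203 1.809 175.219
7 0.866 0.938 183.449
final: 183.449 3.118

Arc 1: start y=18.560, vy=24.400 → t=5.549, apex=48.328, x_land=52.715, impact vy=-31.090
  bounce: vy ← 0.72·31.090 = 22.384
Arc 2: start y=0.000, vy=22.384 → t=4.477, apex=25.053, x_land=95.246, impact vy=-22.384
  bounce: vy ← 0.72·22.384 = 16.117
Arc 3: start y=0.000, vy=16.117 → t=3.223, apex=12.988, x_land=125.868, impact vy=-16.117
  bounce: vy ← 0.72·16.117 = 11.604
Arc 4: start y=0.000, vy=11.604 → t=2.321, apex=6.733, x_land=147.915, impact vy=-11.604
  bounce: vy ← 0.72·11.604 = 8.355
Arc 5: start y=0.000, vy=8.355 → t=1.671, apex=3.490, x_land=163.790, impact vy=-8.355
  bounce: vy ← 0.72·8.355 = 6.016
Arc 6: start y=0.000, vy=6.016 → t=1.203, apex=1.809, x_land=175.219, impact vy=-6.016
  bounce: vy ← 0.72·6.016 = 4.331
Arc 7: start y=0.000, vy=4.331 → t=0.866, apex=0.938, x_land=183.449, impact vy=-4.331
  bounce: vy ← 0.72·4.331 = 3.118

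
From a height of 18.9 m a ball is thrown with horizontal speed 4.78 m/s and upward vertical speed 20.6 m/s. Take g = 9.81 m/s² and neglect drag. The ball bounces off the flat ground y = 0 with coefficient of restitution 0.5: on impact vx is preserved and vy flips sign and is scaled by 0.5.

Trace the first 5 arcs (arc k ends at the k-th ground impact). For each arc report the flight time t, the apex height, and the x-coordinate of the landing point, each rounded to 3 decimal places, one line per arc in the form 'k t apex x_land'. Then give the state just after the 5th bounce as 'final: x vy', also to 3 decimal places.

Arc 1: start y=18.900, vy=20.600 → t=4.974, apex=40.529, x_land=23.778, impact vy=-28.199
  bounce: vy ← 0.5·28.199 = 14.099
Arc 2: start y=0.000, vy=14.099 → t=2.875, apex=10.132, x_land=37.518, impact vy=-14.099
  bounce: vy ← 0.5·14.099 = 7.050
Arc 3: start y=0.000, vy=7.050 → t=1.437, apex=2.533, x_land=44.388, impact vy=-7.050
  bounce: vy ← 0.5·7.050 = 3.525
Arc 4: start y=0.000, vy=3.525 → t=0.719, apex=0.633, x_land=47.823, impact vy=-3.525
  bounce: vy ← 0.5·3.525 = 1.762
Arc 5: start y=0.000, vy=1.762 → t=0.359, apex=0.158, x_land=49.540, impact vy=-1.762
  bounce: vy ← 0.5·1.762 = 0.881

1 4.974 40.529 23.778
2 2.875 10.132 37.518
3 1.437 2.533 44.388
4 0.719 0.633 47.823
5 0.359 0.158 49.540
final: 49.540 0.881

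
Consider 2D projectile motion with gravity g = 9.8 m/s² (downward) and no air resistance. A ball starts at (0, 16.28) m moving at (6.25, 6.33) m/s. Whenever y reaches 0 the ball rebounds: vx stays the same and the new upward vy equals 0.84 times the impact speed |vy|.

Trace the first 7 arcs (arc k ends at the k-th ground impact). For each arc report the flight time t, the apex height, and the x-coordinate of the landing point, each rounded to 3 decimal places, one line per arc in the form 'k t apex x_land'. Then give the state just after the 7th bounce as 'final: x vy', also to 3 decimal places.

Arc 1: start y=16.280, vy=6.330 → t=2.580, apex=18.324, x_land=16.123, impact vy=-18.951
  bounce: vy ← 0.84·18.951 = 15.919
Arc 2: start y=0.000, vy=15.919 → t=3.249, apex=12.930, x_land=36.428, impact vy=-15.919
  bounce: vy ← 0.84·15.919 = 13.372
Arc 3: start y=0.000, vy=13.372 → t=2.729, apex=9.123, x_land=53.485, impact vy=-13.372
  bounce: vy ← 0.84·13.372 = 11.233
Arc 4: start y=0.000, vy=11.233 → t=2.292, apex=6.437, x_land=67.812, impact vy=-11.233
  bounce: vy ← 0.84·11.233 = 9.435
Arc 5: start y=0.000, vy=9.435 → t=1.926, apex=4.542, x_land=79.847, impact vy=-9.435
  bounce: vy ← 0.84·9.435 = 7.926
Arc 6: start y=0.000, vy=7.926 → t=1.617, apex=3.205, x_land=89.956, impact vy=-7.926
  bounce: vy ← 0.84·7.926 = 6.658
Arc 7: start y=0.000, vy=6.658 → t=1.359, apex=2.261, x_land=98.448, impact vy=-6.658
  bounce: vy ← 0.84·6.658 = 5.592

1 2.580 18.324 16.123
2 3.249 12.930 36.428
3 2.729 9.123 53.485
4 2.292 6.437 67.812
5 1.926 4.542 79.847
6 1.617 3.205 89.956
7 1.359 2.261 98.448
final: 98.448 5.592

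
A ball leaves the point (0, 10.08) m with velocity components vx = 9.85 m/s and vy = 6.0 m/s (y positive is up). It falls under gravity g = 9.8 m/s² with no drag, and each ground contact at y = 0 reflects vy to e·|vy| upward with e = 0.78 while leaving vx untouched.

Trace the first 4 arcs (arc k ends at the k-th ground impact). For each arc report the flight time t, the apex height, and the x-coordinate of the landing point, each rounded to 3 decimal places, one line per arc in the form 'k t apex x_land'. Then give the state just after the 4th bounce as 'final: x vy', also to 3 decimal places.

1 2.172 11.917 21.392
2 2.433 7.250 45.355
3 1.898 4.411 64.046
4 1.480 2.684 78.625
final: 78.625 5.657

Arc 1: start y=10.080, vy=6.000 → t=2.172, apex=11.917, x_land=21.392, impact vy=-15.283
  bounce: vy ← 0.78·15.283 = 11.921
Arc 2: start y=0.000, vy=11.921 → t=2.433, apex=7.250, x_land=45.355, impact vy=-11.921
  bounce: vy ← 0.78·11.921 = 9.298
Arc 3: start y=0.000, vy=9.298 → t=1.898, apex=4.411, x_land=64.046, impact vy=-9.298
  bounce: vy ← 0.78·9.298 = 7.253
Arc 4: start y=0.000, vy=7.253 → t=1.480, apex=2.684, x_land=78.625, impact vy=-7.253
  bounce: vy ← 0.78·7.253 = 5.657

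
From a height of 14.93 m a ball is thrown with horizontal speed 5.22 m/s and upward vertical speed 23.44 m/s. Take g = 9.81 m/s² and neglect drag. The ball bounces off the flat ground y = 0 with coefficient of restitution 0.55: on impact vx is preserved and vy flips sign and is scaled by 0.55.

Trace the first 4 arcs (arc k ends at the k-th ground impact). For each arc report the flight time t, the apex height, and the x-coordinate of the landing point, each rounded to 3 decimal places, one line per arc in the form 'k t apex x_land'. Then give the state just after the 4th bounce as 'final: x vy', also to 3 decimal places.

Arc 1: start y=14.930, vy=23.440 → t=5.348, apex=42.934, x_land=27.916, impact vy=-29.023
  bounce: vy ← 0.55·29.023 = 15.963
Arc 2: start y=0.000, vy=15.963 → t=3.254, apex=12.987, x_land=44.904, impact vy=-15.963
  bounce: vy ← 0.55·15.963 = 8.780
Arc 3: start y=0.000, vy=8.780 → t=1.790, apex=3.929, x_land=54.248, impact vy=-8.780
  bounce: vy ← 0.55·8.780 = 4.829
Arc 4: start y=0.000, vy=4.829 → t=0.984, apex=1.188, x_land=59.387, impact vy=-4.829
  bounce: vy ← 0.55·4.829 = 2.656

1 5.348 42.934 27.916
2 3.254 12.987 44.904
3 1.790 3.929 54.248
4 0.984 1.188 59.387
final: 59.387 2.656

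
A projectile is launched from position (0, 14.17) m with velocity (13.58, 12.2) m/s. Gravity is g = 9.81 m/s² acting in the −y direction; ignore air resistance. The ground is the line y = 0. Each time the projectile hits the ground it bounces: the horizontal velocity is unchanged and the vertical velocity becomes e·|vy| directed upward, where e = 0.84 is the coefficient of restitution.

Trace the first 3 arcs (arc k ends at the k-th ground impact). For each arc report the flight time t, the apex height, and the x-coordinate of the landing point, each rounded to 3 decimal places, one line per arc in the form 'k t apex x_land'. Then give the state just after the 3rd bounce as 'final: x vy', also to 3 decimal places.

1 3.350 21.756 45.489
2 3.538 15.351 93.537
3 2.972 10.832 133.898
final: 133.898 12.246

Arc 1: start y=14.170, vy=12.200 → t=3.350, apex=21.756, x_land=45.489, impact vy=-20.660
  bounce: vy ← 0.84·20.660 = 17.355
Arc 2: start y=0.000, vy=17.355 → t=3.538, apex=15.351, x_land=93.537, impact vy=-17.355
  bounce: vy ← 0.84·17.355 = 14.578
Arc 3: start y=0.000, vy=14.578 → t=2.972, apex=10.832, x_land=133.898, impact vy=-14.578
  bounce: vy ← 0.84·14.578 = 12.246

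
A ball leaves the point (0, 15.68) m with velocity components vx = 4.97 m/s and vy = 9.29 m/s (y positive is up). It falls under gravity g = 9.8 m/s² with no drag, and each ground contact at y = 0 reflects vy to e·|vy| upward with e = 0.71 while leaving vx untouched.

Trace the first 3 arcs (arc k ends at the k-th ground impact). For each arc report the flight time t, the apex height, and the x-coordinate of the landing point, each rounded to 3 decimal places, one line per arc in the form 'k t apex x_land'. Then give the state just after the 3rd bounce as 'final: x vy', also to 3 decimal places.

Arc 1: start y=15.680, vy=9.290 → t=2.972, apex=20.083, x_land=14.773, impact vy=-19.840
  bounce: vy ← 0.71·19.840 = 14.087
Arc 2: start y=0.000, vy=14.087 → t=2.875, apex=10.124, x_land=29.061, impact vy=-14.087
  bounce: vy ← 0.71·14.087 = 10.001
Arc 3: start y=0.000, vy=10.001 → t=2.041, apex=5.103, x_land=39.205, impact vy=-10.001
  bounce: vy ← 0.71·10.001 = 7.101

1 2.972 20.083 14.773
2 2.875 10.124 29.061
3 2.041 5.103 39.205
final: 39.205 7.101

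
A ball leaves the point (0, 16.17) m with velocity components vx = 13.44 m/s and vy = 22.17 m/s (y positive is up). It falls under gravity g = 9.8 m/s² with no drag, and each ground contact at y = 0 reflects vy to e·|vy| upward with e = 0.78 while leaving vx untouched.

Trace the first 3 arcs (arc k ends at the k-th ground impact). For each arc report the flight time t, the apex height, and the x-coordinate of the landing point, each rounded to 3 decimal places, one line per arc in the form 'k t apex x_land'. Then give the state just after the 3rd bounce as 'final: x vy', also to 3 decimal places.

Arc 1: start y=16.170, vy=22.170 → t=5.164, apex=41.247, x_land=69.399, impact vy=-28.433
  bounce: vy ← 0.78·28.433 = 22.178
Arc 2: start y=0.000, vy=22.178 → t=4.526, apex=25.095, x_land=130.229, impact vy=-22.178
  bounce: vy ← 0.78·22.178 = 17.299
Arc 3: start y=0.000, vy=17.299 → t=3.530, apex=15.268, x_land=177.677, impact vy=-17.299
  bounce: vy ← 0.78·17.299 = 13.493

1 5.164 41.247 69.399
2 4.526 25.095 130.229
3 3.530 15.268 177.677
final: 177.677 13.493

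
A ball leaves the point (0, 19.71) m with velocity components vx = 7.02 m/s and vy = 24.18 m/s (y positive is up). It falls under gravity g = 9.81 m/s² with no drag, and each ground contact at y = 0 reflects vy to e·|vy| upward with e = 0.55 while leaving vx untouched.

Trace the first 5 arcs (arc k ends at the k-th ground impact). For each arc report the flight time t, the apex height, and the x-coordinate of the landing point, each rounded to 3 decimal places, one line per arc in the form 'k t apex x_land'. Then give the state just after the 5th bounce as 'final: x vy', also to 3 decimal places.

Arc 1: start y=19.710, vy=24.180 → t=5.642, apex=49.510, x_land=39.606, impact vy=-31.167
  bounce: vy ← 0.55·31.167 = 17.142
Arc 2: start y=0.000, vy=17.142 → t=3.495, apex=14.977, x_land=64.139, impact vy=-17.142
  bounce: vy ← 0.55·17.142 = 9.428
Arc 3: start y=0.000, vy=9.428 → t=1.922, apex=4.530, x_land=77.633, impact vy=-9.428
  bounce: vy ← 0.55·9.428 = 5.185
Arc 4: start y=0.000, vy=5.185 → t=1.057, apex=1.370, x_land=85.054, impact vy=-5.185
  bounce: vy ← 0.55·5.185 = 2.852
Arc 5: start y=0.000, vy=2.852 → t=0.581, apex=0.415, x_land=89.136, impact vy=-2.852
  bounce: vy ← 0.55·2.852 = 1.569

1 5.642 49.510 39.606
2 3.495 14.977 64.139
3 1.922 4.530 77.633
4 1.057 1.370 85.054
5 0.581 0.415 89.136
final: 89.136 1.569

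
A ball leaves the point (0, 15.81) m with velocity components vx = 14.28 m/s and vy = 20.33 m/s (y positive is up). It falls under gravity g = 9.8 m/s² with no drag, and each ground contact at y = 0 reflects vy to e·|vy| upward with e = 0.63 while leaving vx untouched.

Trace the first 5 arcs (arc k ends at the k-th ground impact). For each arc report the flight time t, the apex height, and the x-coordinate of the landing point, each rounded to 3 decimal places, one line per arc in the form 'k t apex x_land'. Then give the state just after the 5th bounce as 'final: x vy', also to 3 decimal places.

Arc 1: start y=15.810, vy=20.330 → t=4.819, apex=36.897, x_land=68.809, impact vy=-26.892
  bounce: vy ← 0.63·26.892 = 16.942
Arc 2: start y=0.000, vy=16.942 → t=3.458, apex=14.644, x_land=118.183, impact vy=-16.942
  bounce: vy ← 0.63·16.942 = 10.673
Arc 3: start y=0.000, vy=10.673 → t=2.178, apex=5.812, x_land=149.289, impact vy=-10.673
  bounce: vy ← 0.63·10.673 = 6.724
Arc 4: start y=0.000, vy=6.724 → t=1.372, apex=2.307, x_land=168.885, impact vy=-6.724
  bounce: vy ← 0.63·6.724 = 4.236
Arc 5: start y=0.000, vy=4.236 → t=0.865, apex=0.916, x_land=181.231, impact vy=-4.236
  bounce: vy ← 0.63·4.236 = 2.669

1 4.819 36.897 68.809
2 3.458 14.644 118.183
3 2.178 5.812 149.289
4 1.372 2.307 168.885
5 0.865 0.916 181.231
final: 181.231 2.669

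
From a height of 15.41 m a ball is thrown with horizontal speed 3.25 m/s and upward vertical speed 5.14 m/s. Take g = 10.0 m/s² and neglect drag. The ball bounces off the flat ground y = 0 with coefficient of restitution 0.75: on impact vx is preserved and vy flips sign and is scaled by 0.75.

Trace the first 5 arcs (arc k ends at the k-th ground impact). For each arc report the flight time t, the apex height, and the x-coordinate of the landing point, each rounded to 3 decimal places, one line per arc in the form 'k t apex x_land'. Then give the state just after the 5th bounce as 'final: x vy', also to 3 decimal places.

Arc 1: start y=15.410, vy=5.140 → t=2.343, apex=16.731, x_land=7.616, impact vy=-18.293
  bounce: vy ← 0.75·18.293 = 13.719
Arc 2: start y=0.000, vy=13.719 → t=2.744, apex=9.411, x_land=16.533, impact vy=-13.719
  bounce: vy ← 0.75·13.719 = 10.290
Arc 3: start y=0.000, vy=10.290 → t=2.058, apex=5.294, x_land=23.221, impact vy=-10.290
  bounce: vy ← 0.75·10.290 = 7.717
Arc 4: start y=0.000, vy=7.717 → t=1.543, apex=2.978, x_land=28.238, impact vy=-7.717
  bounce: vy ← 0.75·7.717 = 5.788
Arc 5: start y=0.000, vy=5.788 → t=1.158, apex=1.675, x_land=32.000, impact vy=-5.788
  bounce: vy ← 0.75·5.788 = 4.341

1 2.343 16.731 7.616
2 2.744 9.411 16.533
3 2.058 5.294 23.221
4 1.543 2.978 28.238
5 1.158 1.675 32.000
final: 32.000 4.341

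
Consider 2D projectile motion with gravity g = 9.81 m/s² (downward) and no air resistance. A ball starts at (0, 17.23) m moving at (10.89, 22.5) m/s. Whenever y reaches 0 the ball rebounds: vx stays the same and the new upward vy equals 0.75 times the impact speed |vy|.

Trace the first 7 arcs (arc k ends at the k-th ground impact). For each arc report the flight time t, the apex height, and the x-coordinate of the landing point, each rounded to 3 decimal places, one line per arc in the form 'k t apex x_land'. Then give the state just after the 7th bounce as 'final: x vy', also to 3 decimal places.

Arc 1: start y=17.230, vy=22.500 → t=5.256, apex=43.033, x_land=57.233, impact vy=-29.057
  bounce: vy ← 0.75·29.057 = 21.793
Arc 2: start y=0.000, vy=21.793 → t=4.443, apex=24.206, x_land=105.617, impact vy=-21.793
  bounce: vy ← 0.75·21.793 = 16.344
Arc 3: start y=0.000, vy=16.344 → t=3.332, apex=13.616, x_land=141.904, impact vy=-16.344
  bounce: vy ← 0.75·16.344 = 12.258
Arc 4: start y=0.000, vy=12.258 → t=2.499, apex=7.659, x_land=169.120, impact vy=-12.258
  bounce: vy ← 0.75·12.258 = 9.194
Arc 5: start y=0.000, vy=9.194 → t=1.874, apex=4.308, x_land=189.532, impact vy=-9.194
  bounce: vy ← 0.75·9.194 = 6.895
Arc 6: start y=0.000, vy=6.895 → t=1.406, apex=2.423, x_land=204.841, impact vy=-6.895
  bounce: vy ← 0.75·6.895 = 5.172
Arc 7: start y=0.000, vy=5.172 → t=1.054, apex=1.363, x_land=216.323, impact vy=-5.172
  bounce: vy ← 0.75·5.172 = 3.879

1 5.256 43.033 57.233
2 4.443 24.206 105.617
3 3.332 13.616 141.904
4 2.499 7.659 169.120
5 1.874 4.308 189.532
6 1.406 2.423 204.841
7 1.054 1.363 216.323
final: 216.323 3.879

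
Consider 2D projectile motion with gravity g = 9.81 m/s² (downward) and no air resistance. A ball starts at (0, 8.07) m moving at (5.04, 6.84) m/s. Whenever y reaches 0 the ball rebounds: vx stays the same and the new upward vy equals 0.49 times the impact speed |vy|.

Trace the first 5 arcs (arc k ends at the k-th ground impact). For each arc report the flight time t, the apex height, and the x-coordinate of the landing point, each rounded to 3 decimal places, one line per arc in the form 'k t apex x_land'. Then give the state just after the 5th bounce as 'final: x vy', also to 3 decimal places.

1 2.157 10.455 10.872
2 1.431 2.510 18.083
3 0.701 0.603 21.616
4 0.344 0.145 23.348
5 0.168 0.035 24.196
final: 24.196 0.405

Arc 1: start y=8.070, vy=6.840 → t=2.157, apex=10.455, x_land=10.872, impact vy=-14.322
  bounce: vy ← 0.49·14.322 = 7.018
Arc 2: start y=0.000, vy=7.018 → t=1.431, apex=2.510, x_land=18.083, impact vy=-7.018
  bounce: vy ← 0.49·7.018 = 3.439
Arc 3: start y=0.000, vy=3.439 → t=0.701, apex=0.603, x_land=21.616, impact vy=-3.439
  bounce: vy ← 0.49·3.439 = 1.685
Arc 4: start y=0.000, vy=1.685 → t=0.344, apex=0.145, x_land=23.348, impact vy=-1.685
  bounce: vy ← 0.49·1.685 = 0.826
Arc 5: start y=0.000, vy=0.826 → t=0.168, apex=0.035, x_land=24.196, impact vy=-0.826
  bounce: vy ← 0.49·0.826 = 0.405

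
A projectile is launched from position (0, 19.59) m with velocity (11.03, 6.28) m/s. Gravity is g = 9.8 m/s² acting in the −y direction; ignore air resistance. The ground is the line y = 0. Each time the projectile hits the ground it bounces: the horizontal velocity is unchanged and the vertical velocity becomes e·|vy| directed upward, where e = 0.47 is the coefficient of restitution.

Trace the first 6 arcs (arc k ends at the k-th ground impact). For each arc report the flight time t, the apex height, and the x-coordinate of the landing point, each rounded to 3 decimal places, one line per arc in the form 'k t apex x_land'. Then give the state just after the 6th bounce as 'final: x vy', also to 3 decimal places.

Arc 1: start y=19.590, vy=6.280 → t=2.740, apex=21.602, x_land=30.228, impact vy=-20.577
  bounce: vy ← 0.47·20.577 = 9.671
Arc 2: start y=0.000, vy=9.671 → t=1.974, apex=4.772, x_land=51.997, impact vy=-9.671
  bounce: vy ← 0.47·9.671 = 4.545
Arc 3: start y=0.000, vy=4.545 → t=0.928, apex=1.054, x_land=62.229, impact vy=-4.545
  bounce: vy ← 0.47·4.545 = 2.136
Arc 4: start y=0.000, vy=2.136 → t=0.436, apex=0.233, x_land=67.038, impact vy=-2.136
  bounce: vy ← 0.47·2.136 = 1.004
Arc 5: start y=0.000, vy=1.004 → t=0.205, apex=0.051, x_land=69.298, impact vy=-1.004
  bounce: vy ← 0.47·1.004 = 0.472
Arc 6: start y=0.000, vy=0.472 → t=0.096, apex=0.011, x_land=70.361, impact vy=-0.472
  bounce: vy ← 0.47·0.472 = 0.222

1 2.740 21.602 30.228
2 1.974 4.772 51.997
3 0.928 1.054 62.229
4 0.436 0.233 67.038
5 0.205 0.051 69.298
6 0.096 0.011 70.361
final: 70.361 0.222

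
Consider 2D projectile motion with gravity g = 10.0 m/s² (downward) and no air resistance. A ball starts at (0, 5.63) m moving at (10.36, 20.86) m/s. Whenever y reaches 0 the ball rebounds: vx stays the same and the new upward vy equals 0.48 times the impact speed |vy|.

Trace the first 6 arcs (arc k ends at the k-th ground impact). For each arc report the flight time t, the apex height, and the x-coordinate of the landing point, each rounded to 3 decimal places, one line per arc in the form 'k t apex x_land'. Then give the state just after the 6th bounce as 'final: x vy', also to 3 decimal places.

1 4.426 27.387 45.857
2 2.247 6.310 69.134
3 1.078 1.454 80.307
4 0.518 0.335 85.669
5 0.248 0.077 88.244
6 0.119 0.018 89.479
final: 89.479 0.286

Arc 1: start y=5.630, vy=20.860 → t=4.426, apex=27.387, x_land=45.857, impact vy=-23.404
  bounce: vy ← 0.48·23.404 = 11.234
Arc 2: start y=0.000, vy=11.234 → t=2.247, apex=6.310, x_land=69.134, impact vy=-11.234
  bounce: vy ← 0.48·11.234 = 5.392
Arc 3: start y=0.000, vy=5.392 → t=1.078, apex=1.454, x_land=80.307, impact vy=-5.392
  bounce: vy ← 0.48·5.392 = 2.588
Arc 4: start y=0.000, vy=2.588 → t=0.518, apex=0.335, x_land=85.669, impact vy=-2.588
  bounce: vy ← 0.48·2.588 = 1.242
Arc 5: start y=0.000, vy=1.242 → t=0.248, apex=0.077, x_land=88.244, impact vy=-1.242
  bounce: vy ← 0.48·1.242 = 0.596
Arc 6: start y=0.000, vy=0.596 → t=0.119, apex=0.018, x_land=89.479, impact vy=-0.596
  bounce: vy ← 0.48·0.596 = 0.286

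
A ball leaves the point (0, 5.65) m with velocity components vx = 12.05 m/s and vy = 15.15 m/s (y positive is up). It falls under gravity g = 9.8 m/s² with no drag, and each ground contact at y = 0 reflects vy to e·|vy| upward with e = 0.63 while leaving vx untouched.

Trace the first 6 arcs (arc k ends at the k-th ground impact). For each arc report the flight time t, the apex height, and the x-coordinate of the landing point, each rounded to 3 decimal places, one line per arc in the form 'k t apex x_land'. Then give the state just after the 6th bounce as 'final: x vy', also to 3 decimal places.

Arc 1: start y=5.650, vy=15.150 → t=3.428, apex=17.360, x_land=41.310, impact vy=-18.446
  bounce: vy ← 0.63·18.446 = 11.621
Arc 2: start y=0.000, vy=11.621 → t=2.372, apex=6.890, x_land=69.888, impact vy=-11.621
  bounce: vy ← 0.63·11.621 = 7.321
Arc 3: start y=0.000, vy=7.321 → t=1.494, apex=2.735, x_land=87.892, impact vy=-7.321
  bounce: vy ← 0.63·7.321 = 4.612
Arc 4: start y=0.000, vy=4.612 → t=0.941, apex=1.085, x_land=99.235, impact vy=-4.612
  bounce: vy ← 0.63·4.612 = 2.906
Arc 5: start y=0.000, vy=2.906 → t=0.593, apex=0.431, x_land=106.381, impact vy=-2.906
  bounce: vy ← 0.63·2.906 = 1.831
Arc 6: start y=0.000, vy=1.831 → t=0.374, apex=0.171, x_land=110.883, impact vy=-1.831
  bounce: vy ← 0.63·1.831 = 1.153

1 3.428 17.360 41.310
2 2.372 6.890 69.888
3 1.494 2.735 87.892
4 0.941 1.085 99.235
5 0.593 0.431 106.381
6 0.374 0.171 110.883
final: 110.883 1.153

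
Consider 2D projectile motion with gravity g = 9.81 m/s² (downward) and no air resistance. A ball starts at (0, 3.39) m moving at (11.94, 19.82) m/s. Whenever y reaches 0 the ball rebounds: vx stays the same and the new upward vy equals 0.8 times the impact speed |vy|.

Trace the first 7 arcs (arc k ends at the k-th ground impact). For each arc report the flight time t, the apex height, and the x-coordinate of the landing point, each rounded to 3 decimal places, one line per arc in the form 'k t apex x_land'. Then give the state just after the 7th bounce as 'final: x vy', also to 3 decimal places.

1 4.205 23.412 50.209
2 3.496 14.984 91.947
3 2.796 9.590 125.336
4 2.237 6.137 152.048
5 1.790 3.928 173.418
6 1.432 2.514 190.513
7 1.145 1.609 204.190
final: 204.190 4.495

Arc 1: start y=3.390, vy=19.820 → t=4.205, apex=23.412, x_land=50.209, impact vy=-21.432
  bounce: vy ← 0.8·21.432 = 17.146
Arc 2: start y=0.000, vy=17.146 → t=3.496, apex=14.984, x_land=91.947, impact vy=-17.146
  bounce: vy ← 0.8·17.146 = 13.717
Arc 3: start y=0.000, vy=13.717 → t=2.796, apex=9.590, x_land=125.336, impact vy=-13.717
  bounce: vy ← 0.8·13.717 = 10.973
Arc 4: start y=0.000, vy=10.973 → t=2.237, apex=6.137, x_land=152.048, impact vy=-10.973
  bounce: vy ← 0.8·10.973 = 8.779
Arc 5: start y=0.000, vy=8.779 → t=1.790, apex=3.928, x_land=173.418, impact vy=-8.779
  bounce: vy ← 0.8·8.779 = 7.023
Arc 6: start y=0.000, vy=7.023 → t=1.432, apex=2.514, x_land=190.513, impact vy=-7.023
  bounce: vy ← 0.8·7.023 = 5.618
Arc 7: start y=0.000, vy=5.618 → t=1.145, apex=1.609, x_land=204.190, impact vy=-5.618
  bounce: vy ← 0.8·5.618 = 4.495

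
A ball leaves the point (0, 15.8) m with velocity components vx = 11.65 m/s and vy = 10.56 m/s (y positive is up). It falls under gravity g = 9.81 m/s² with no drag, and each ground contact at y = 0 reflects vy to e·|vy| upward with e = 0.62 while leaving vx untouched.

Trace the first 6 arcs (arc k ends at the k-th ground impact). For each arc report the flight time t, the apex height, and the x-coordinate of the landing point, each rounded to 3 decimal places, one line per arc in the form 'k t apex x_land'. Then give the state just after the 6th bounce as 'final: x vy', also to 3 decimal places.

1 3.169 21.484 36.922
2 2.595 8.258 67.155
3 1.609 3.174 85.900
4 0.998 1.220 97.521
5 0.618 0.469 104.727
6 0.383 0.180 109.194
final: 109.194 1.166

Arc 1: start y=15.800, vy=10.560 → t=3.169, apex=21.484, x_land=36.922, impact vy=-20.531
  bounce: vy ← 0.62·20.531 = 12.729
Arc 2: start y=0.000, vy=12.729 → t=2.595, apex=8.258, x_land=67.155, impact vy=-12.729
  bounce: vy ← 0.62·12.729 = 7.892
Arc 3: start y=0.000, vy=7.892 → t=1.609, apex=3.174, x_land=85.900, impact vy=-7.892
  bounce: vy ← 0.62·7.892 = 4.893
Arc 4: start y=0.000, vy=4.893 → t=0.998, apex=1.220, x_land=97.521, impact vy=-4.893
  bounce: vy ← 0.62·4.893 = 3.034
Arc 5: start y=0.000, vy=3.034 → t=0.618, apex=0.469, x_land=104.727, impact vy=-3.034
  bounce: vy ← 0.62·3.034 = 1.881
Arc 6: start y=0.000, vy=1.881 → t=0.383, apex=0.180, x_land=109.194, impact vy=-1.881
  bounce: vy ← 0.62·1.881 = 1.166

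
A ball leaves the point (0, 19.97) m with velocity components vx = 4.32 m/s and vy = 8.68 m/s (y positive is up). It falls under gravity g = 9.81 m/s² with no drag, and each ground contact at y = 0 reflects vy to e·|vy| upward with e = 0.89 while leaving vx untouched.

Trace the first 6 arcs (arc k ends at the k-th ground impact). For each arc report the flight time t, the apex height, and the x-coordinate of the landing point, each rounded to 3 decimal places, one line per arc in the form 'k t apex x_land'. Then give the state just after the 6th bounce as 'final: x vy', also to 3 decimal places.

1 3.088 23.810 13.340
2 3.922 18.860 30.282
3 3.490 14.939 45.361
4 3.106 11.833 58.781
5 2.765 9.373 70.724
6 2.461 7.424 81.354
final: 81.354 10.742

Arc 1: start y=19.970, vy=8.680 → t=3.088, apex=23.810, x_land=13.340, impact vy=-21.614
  bounce: vy ← 0.89·21.614 = 19.236
Arc 2: start y=0.000, vy=19.236 → t=3.922, apex=18.860, x_land=30.282, impact vy=-19.236
  bounce: vy ← 0.89·19.236 = 17.120
Arc 3: start y=0.000, vy=17.120 → t=3.490, apex=14.939, x_land=45.361, impact vy=-17.120
  bounce: vy ← 0.89·17.120 = 15.237
Arc 4: start y=0.000, vy=15.237 → t=3.106, apex=11.833, x_land=58.781, impact vy=-15.237
  bounce: vy ← 0.89·15.237 = 13.561
Arc 5: start y=0.000, vy=13.561 → t=2.765, apex=9.373, x_land=70.724, impact vy=-13.561
  bounce: vy ← 0.89·13.561 = 12.069
Arc 6: start y=0.000, vy=12.069 → t=2.461, apex=7.424, x_land=81.354, impact vy=-12.069
  bounce: vy ← 0.89·12.069 = 10.742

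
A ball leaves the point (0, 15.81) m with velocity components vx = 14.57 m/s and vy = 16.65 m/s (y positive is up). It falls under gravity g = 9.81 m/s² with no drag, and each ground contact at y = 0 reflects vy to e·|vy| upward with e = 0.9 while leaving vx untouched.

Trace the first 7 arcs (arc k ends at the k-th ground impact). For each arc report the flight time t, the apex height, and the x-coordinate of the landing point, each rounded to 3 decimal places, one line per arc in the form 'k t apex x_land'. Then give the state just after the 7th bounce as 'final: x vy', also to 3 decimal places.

1 4.168 29.940 60.726
2 4.447 24.251 125.520
3 4.002 19.643 183.834
4 3.602 15.911 236.318
5 3.242 12.888 283.553
6 2.918 10.439 326.064
7 2.626 8.456 364.324
final: 364.324 11.592

Arc 1: start y=15.810, vy=16.650 → t=4.168, apex=29.940, x_land=60.726, impact vy=-24.237
  bounce: vy ← 0.9·24.237 = 21.813
Arc 2: start y=0.000, vy=21.813 → t=4.447, apex=24.251, x_land=125.520, impact vy=-21.813
  bounce: vy ← 0.9·21.813 = 19.632
Arc 3: start y=0.000, vy=19.632 → t=4.002, apex=19.643, x_land=183.834, impact vy=-19.632
  bounce: vy ← 0.9·19.632 = 17.669
Arc 4: start y=0.000, vy=17.669 → t=3.602, apex=15.911, x_land=236.318, impact vy=-17.669
  bounce: vy ← 0.9·17.669 = 15.902
Arc 5: start y=0.000, vy=15.902 → t=3.242, apex=12.888, x_land=283.553, impact vy=-15.902
  bounce: vy ← 0.9·15.902 = 14.311
Arc 6: start y=0.000, vy=14.311 → t=2.918, apex=10.439, x_land=326.064, impact vy=-14.311
  bounce: vy ← 0.9·14.311 = 12.880
Arc 7: start y=0.000, vy=12.880 → t=2.626, apex=8.456, x_land=364.324, impact vy=-12.880
  bounce: vy ← 0.9·12.880 = 11.592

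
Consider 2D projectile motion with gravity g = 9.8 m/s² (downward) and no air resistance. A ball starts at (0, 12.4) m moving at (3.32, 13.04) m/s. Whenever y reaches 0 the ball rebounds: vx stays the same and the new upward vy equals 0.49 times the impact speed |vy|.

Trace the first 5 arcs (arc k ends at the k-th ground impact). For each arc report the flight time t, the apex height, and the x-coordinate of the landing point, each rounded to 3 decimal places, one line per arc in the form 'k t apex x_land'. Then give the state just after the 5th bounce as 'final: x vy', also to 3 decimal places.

Arc 1: start y=12.400, vy=13.040 → t=3.405, apex=21.076, x_land=11.303, impact vy=-20.324
  bounce: vy ← 0.49·20.324 = 9.959
Arc 2: start y=0.000, vy=9.959 → t=2.032, apex=5.060, x_land=18.051, impact vy=-9.959
  bounce: vy ← 0.49·9.959 = 4.880
Arc 3: start y=0.000, vy=4.880 → t=0.996, apex=1.215, x_land=21.357, impact vy=-4.880
  bounce: vy ← 0.49·4.880 = 2.391
Arc 4: start y=0.000, vy=2.391 → t=0.488, apex=0.292, x_land=22.977, impact vy=-2.391
  bounce: vy ← 0.49·2.391 = 1.172
Arc 5: start y=0.000, vy=1.172 → t=0.239, apex=0.070, x_land=23.771, impact vy=-1.172
  bounce: vy ← 0.49·1.172 = 0.574

1 3.405 21.076 11.303
2 2.032 5.060 18.051
3 0.996 1.215 21.357
4 0.488 0.292 22.977
5 0.239 0.070 23.771
final: 23.771 0.574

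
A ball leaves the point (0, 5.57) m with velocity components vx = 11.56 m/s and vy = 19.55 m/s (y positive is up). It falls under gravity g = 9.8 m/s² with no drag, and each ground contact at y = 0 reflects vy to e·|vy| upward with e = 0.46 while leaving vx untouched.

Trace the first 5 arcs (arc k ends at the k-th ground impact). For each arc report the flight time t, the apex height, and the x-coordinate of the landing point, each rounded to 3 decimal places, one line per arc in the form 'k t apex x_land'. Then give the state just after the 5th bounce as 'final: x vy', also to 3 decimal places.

Arc 1: start y=5.570, vy=19.550 → t=4.257, apex=25.070, x_land=49.209, impact vy=-22.167
  bounce: vy ← 0.46·22.167 = 10.197
Arc 2: start y=0.000, vy=10.197 → t=2.081, apex=5.305, x_land=73.265, impact vy=-10.197
  bounce: vy ← 0.46·10.197 = 4.691
Arc 3: start y=0.000, vy=4.691 → t=0.957, apex=1.123, x_land=84.331, impact vy=-4.691
  bounce: vy ← 0.46·4.691 = 2.158
Arc 4: start y=0.000, vy=2.158 → t=0.440, apex=0.238, x_land=89.421, impact vy=-2.158
  bounce: vy ← 0.46·2.158 = 0.993
Arc 5: start y=0.000, vy=0.993 → t=0.203, apex=0.050, x_land=91.763, impact vy=-0.993
  bounce: vy ← 0.46·0.993 = 0.457

1 4.257 25.070 49.209
2 2.081 5.305 73.265
3 0.957 1.123 84.331
4 0.440 0.238 89.421
5 0.203 0.050 91.763
final: 91.763 0.457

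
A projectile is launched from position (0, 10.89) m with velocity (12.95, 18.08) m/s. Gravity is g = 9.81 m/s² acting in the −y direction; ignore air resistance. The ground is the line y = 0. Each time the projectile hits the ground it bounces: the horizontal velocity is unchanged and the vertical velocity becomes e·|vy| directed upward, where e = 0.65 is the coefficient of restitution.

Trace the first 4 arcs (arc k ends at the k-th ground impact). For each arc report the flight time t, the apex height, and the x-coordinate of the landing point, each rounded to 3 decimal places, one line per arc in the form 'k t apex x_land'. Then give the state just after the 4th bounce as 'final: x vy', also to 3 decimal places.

1 4.213 27.551 54.559
2 3.081 11.640 94.458
3 2.003 4.918 120.392
4 1.302 2.078 137.249
final: 137.249 4.150

Arc 1: start y=10.890, vy=18.080 → t=4.213, apex=27.551, x_land=54.559, impact vy=-23.250
  bounce: vy ← 0.65·23.250 = 15.112
Arc 2: start y=0.000, vy=15.112 → t=3.081, apex=11.640, x_land=94.458, impact vy=-15.112
  bounce: vy ← 0.65·15.112 = 9.823
Arc 3: start y=0.000, vy=9.823 → t=2.003, apex=4.918, x_land=120.392, impact vy=-9.823
  bounce: vy ← 0.65·9.823 = 6.385
Arc 4: start y=0.000, vy=6.385 → t=1.302, apex=2.078, x_land=137.249, impact vy=-6.385
  bounce: vy ← 0.65·6.385 = 4.150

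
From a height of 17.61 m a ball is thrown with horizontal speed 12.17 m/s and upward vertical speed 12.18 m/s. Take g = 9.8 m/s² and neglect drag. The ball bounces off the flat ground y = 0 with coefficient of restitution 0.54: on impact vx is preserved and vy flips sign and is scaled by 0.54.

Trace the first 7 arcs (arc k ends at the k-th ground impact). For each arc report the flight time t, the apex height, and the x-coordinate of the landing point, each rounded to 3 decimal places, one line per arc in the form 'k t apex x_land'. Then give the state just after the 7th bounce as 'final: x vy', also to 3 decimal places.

1 3.510 25.179 42.713
2 2.448 7.342 72.507
3 1.322 2.141 88.597
4 0.714 0.624 97.285
5 0.386 0.182 101.976
6 0.208 0.053 104.510
7 0.112 0.015 105.878
final: 105.878 0.297

Arc 1: start y=17.610, vy=12.180 → t=3.510, apex=25.179, x_land=42.713, impact vy=-22.215
  bounce: vy ← 0.54·22.215 = 11.996
Arc 2: start y=0.000, vy=11.996 → t=2.448, apex=7.342, x_land=72.507, impact vy=-11.996
  bounce: vy ← 0.54·11.996 = 6.478
Arc 3: start y=0.000, vy=6.478 → t=1.322, apex=2.141, x_land=88.597, impact vy=-6.478
  bounce: vy ← 0.54·6.478 = 3.498
Arc 4: start y=0.000, vy=3.498 → t=0.714, apex=0.624, x_land=97.285, impact vy=-3.498
  bounce: vy ← 0.54·3.498 = 1.889
Arc 5: start y=0.000, vy=1.889 → t=0.386, apex=0.182, x_land=101.976, impact vy=-1.889
  bounce: vy ← 0.54·1.889 = 1.020
Arc 6: start y=0.000, vy=1.020 → t=0.208, apex=0.053, x_land=104.510, impact vy=-1.020
  bounce: vy ← 0.54·1.020 = 0.551
Arc 7: start y=0.000, vy=0.551 → t=0.112, apex=0.015, x_land=105.878, impact vy=-0.551
  bounce: vy ← 0.54·0.551 = 0.297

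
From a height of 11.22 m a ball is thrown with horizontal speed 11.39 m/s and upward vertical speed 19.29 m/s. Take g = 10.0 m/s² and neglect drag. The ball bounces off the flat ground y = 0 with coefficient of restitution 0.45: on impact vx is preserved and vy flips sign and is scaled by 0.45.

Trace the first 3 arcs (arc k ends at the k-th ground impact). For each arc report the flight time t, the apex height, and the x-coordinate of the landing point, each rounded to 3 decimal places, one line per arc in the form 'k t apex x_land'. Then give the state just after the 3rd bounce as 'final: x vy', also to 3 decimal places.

1 4.371 29.825 49.790
2 2.198 6.040 74.826
3 0.989 1.223 86.092
final: 86.092 2.226

Arc 1: start y=11.220, vy=19.290 → t=4.371, apex=29.825, x_land=49.790, impact vy=-24.423
  bounce: vy ← 0.45·24.423 = 10.991
Arc 2: start y=0.000, vy=10.991 → t=2.198, apex=6.040, x_land=74.826, impact vy=-10.991
  bounce: vy ← 0.45·10.991 = 4.946
Arc 3: start y=0.000, vy=4.946 → t=0.989, apex=1.223, x_land=86.092, impact vy=-4.946
  bounce: vy ← 0.45·4.946 = 2.226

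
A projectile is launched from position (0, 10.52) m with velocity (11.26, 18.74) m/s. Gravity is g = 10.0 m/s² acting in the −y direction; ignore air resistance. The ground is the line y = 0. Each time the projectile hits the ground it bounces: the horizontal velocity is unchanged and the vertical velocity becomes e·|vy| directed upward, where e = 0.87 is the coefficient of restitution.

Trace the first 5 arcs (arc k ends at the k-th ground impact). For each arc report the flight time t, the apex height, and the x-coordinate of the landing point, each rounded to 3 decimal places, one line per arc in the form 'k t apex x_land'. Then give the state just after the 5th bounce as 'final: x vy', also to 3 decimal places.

Arc 1: start y=10.520, vy=18.740 → t=4.244, apex=28.079, x_land=47.785, impact vy=-23.698
  bounce: vy ← 0.87·23.698 = 20.617
Arc 2: start y=0.000, vy=20.617 → t=4.123, apex=21.253, x_land=94.215, impact vy=-20.617
  bounce: vy ← 0.87·20.617 = 17.937
Arc 3: start y=0.000, vy=17.937 → t=3.587, apex=16.087, x_land=134.609, impact vy=-17.937
  bounce: vy ← 0.87·17.937 = 15.605
Arc 4: start y=0.000, vy=15.605 → t=3.121, apex=12.176, x_land=169.751, impact vy=-15.605
  bounce: vy ← 0.87·15.605 = 13.576
Arc 5: start y=0.000, vy=13.576 → t=2.715, apex=9.216, x_land=200.325, impact vy=-13.576
  bounce: vy ← 0.87·13.576 = 11.811

1 4.244 28.079 47.785
2 4.123 21.253 94.215
3 3.587 16.087 134.609
4 3.121 12.176 169.751
5 2.715 9.216 200.325
final: 200.325 11.811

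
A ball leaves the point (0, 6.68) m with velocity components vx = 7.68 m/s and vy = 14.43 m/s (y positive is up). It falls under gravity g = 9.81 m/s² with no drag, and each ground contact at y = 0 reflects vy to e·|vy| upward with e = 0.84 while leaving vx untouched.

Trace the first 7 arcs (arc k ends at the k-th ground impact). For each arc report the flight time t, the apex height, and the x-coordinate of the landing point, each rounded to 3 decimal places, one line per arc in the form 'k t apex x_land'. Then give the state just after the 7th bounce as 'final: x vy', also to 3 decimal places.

1 3.349 17.293 25.717
2 3.154 12.202 49.943
3 2.650 8.610 70.293
4 2.226 6.075 87.387
5 1.870 4.286 101.746
6 1.571 3.025 113.808
7 1.319 2.134 123.940
final: 123.940 5.435

Arc 1: start y=6.680, vy=14.430 → t=3.349, apex=17.293, x_land=25.717, impact vy=-18.420
  bounce: vy ← 0.84·18.420 = 15.473
Arc 2: start y=0.000, vy=15.473 → t=3.154, apex=12.202, x_land=49.943, impact vy=-15.473
  bounce: vy ← 0.84·15.473 = 12.997
Arc 3: start y=0.000, vy=12.997 → t=2.650, apex=8.610, x_land=70.293, impact vy=-12.997
  bounce: vy ← 0.84·12.997 = 10.917
Arc 4: start y=0.000, vy=10.917 → t=2.226, apex=6.075, x_land=87.387, impact vy=-10.917
  bounce: vy ← 0.84·10.917 = 9.171
Arc 5: start y=0.000, vy=9.171 → t=1.870, apex=4.286, x_land=101.746, impact vy=-9.171
  bounce: vy ← 0.84·9.171 = 7.703
Arc 6: start y=0.000, vy=7.703 → t=1.571, apex=3.025, x_land=113.808, impact vy=-7.703
  bounce: vy ← 0.84·7.703 = 6.471
Arc 7: start y=0.000, vy=6.471 → t=1.319, apex=2.134, x_land=123.940, impact vy=-6.471
  bounce: vy ← 0.84·6.471 = 5.435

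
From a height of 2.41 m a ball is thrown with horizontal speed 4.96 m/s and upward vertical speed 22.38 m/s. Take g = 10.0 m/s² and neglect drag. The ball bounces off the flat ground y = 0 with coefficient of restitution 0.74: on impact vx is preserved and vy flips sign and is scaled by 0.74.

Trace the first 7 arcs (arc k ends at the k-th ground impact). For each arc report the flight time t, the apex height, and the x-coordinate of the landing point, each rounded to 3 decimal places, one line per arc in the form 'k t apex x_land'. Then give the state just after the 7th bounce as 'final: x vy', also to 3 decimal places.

1 4.581 27.453 22.723
2 3.468 15.033 39.924
3 2.566 8.232 52.653
4 1.899 4.508 62.072
5 1.405 2.469 69.042
6 1.040 1.352 74.200
7 0.770 0.740 78.017
final: 78.017 2.847

Arc 1: start y=2.410, vy=22.380 → t=4.581, apex=27.453, x_land=22.723, impact vy=-23.432
  bounce: vy ← 0.74·23.432 = 17.340
Arc 2: start y=0.000, vy=17.340 → t=3.468, apex=15.033, x_land=39.924, impact vy=-17.340
  bounce: vy ← 0.74·17.340 = 12.831
Arc 3: start y=0.000, vy=12.831 → t=2.566, apex=8.232, x_land=52.653, impact vy=-12.831
  bounce: vy ← 0.74·12.831 = 9.495
Arc 4: start y=0.000, vy=9.495 → t=1.899, apex=4.508, x_land=62.072, impact vy=-9.495
  bounce: vy ← 0.74·9.495 = 7.026
Arc 5: start y=0.000, vy=7.026 → t=1.405, apex=2.469, x_land=69.042, impact vy=-7.026
  bounce: vy ← 0.74·7.026 = 5.200
Arc 6: start y=0.000, vy=5.200 → t=1.040, apex=1.352, x_land=74.200, impact vy=-5.200
  bounce: vy ← 0.74·5.200 = 3.848
Arc 7: start y=0.000, vy=3.848 → t=0.770, apex=0.740, x_land=78.017, impact vy=-3.848
  bounce: vy ← 0.74·3.848 = 2.847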